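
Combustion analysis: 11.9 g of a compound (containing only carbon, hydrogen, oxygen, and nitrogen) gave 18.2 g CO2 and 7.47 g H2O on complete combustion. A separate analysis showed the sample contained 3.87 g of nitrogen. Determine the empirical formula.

C3H6N2O

mol C = 18.2 / 44.01 = 0.4135; mass C = 0.4135 × 12.01 = 4.967 g
mol H = 2 × (7.47 / 18.02) = 0.8291; mass H = 0.8291 × 1.008 = 0.8357 g
mol N = 3.87 / 14.01 = 0.2762
mass O = 11.9 − (9.672) = 2.228 g → mol O = 0.1392
Smallest is O at 0.1392 mol; normalising gives C 2.970, H 5.955, N 1.984, O 1.000
Ratio ≈ 3:6:2:1, so the empirical formula is C3H6N2O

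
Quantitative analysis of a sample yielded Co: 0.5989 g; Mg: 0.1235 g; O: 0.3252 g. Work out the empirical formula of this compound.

n(Co) = 0.5989/58.93 = 0.01016, n(Mg) = 0.1235/24.31 = 0.00508, n(O) = 0.3252/16.00 = 0.02032
Ratios (÷ 0.00508): Co 2.000, Mg 1.000, O 4.001
Ratio ≈ 2:1:4, so the empirical formula is Co2MgO4

Co2MgO4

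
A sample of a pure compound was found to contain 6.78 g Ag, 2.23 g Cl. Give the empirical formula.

Moles — Ag: 6.78 / 107.87 = 0.06285 mol; Cl: 2.23 / 35.45 = 0.06291 mol
Divide by the smallest (0.06285 mol Ag): Ag 1.000, Cl 1.001
→ AgCl

AgCl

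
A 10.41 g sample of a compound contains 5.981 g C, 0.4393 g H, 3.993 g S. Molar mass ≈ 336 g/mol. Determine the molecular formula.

Moles — C: 5.981 / 12.01 = 0.498 mol; H: 0.4393 / 1.008 = 0.4358 mol; S: 3.993 / 32.07 = 0.1245 mol
Smallest is S at 0.1245 mol; normalising gives C 4.000, H 3.500, S 1.000
×2: C 8.00, H 7.00, S 2.00 → C8H7S2
Empirical-formula mass = 167.28 g/mol
n = 336 / 167.28 = 2.01 ≈ 2
Molecular formula = (C8H7S2)×2 = C16H14S4

C16H14S4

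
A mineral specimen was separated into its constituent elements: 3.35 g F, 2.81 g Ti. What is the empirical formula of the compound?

Moles — F: 3.35 / 19.00 = 0.1763 mol; Ti: 2.81 / 47.87 = 0.0587 mol
Ratios (÷ 0.0587): F 3.004, Ti 1.000
Ratio ≈ 3:1, so the empirical formula is F3Ti

F3Ti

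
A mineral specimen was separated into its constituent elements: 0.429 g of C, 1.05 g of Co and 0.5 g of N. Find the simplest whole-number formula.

C2CoN2

n(C) = 0.429/12.01 = 0.03572, n(Co) = 1.05/58.93 = 0.01782, n(N) = 0.5/14.01 = 0.03569
Ratios (÷ 0.01782): C 2.005, Co 1.000, N 2.003
→ C2CoN2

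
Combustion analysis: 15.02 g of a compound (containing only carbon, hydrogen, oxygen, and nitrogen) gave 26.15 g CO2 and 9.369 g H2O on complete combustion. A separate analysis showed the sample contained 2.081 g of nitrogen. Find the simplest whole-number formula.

C4H7NO2

mol C = 26.15 / 44.01 = 0.5942; mass C = 0.5942 × 12.01 = 7.136 g
mol H = 2 × (9.369 / 18.02) = 1.040; mass H = 1.040 × 1.008 = 1.048 g
mol N = 2.081 / 14.01 = 0.1485
mass O = 15.02 − (10.27) = 4.755 g → mol O = 0.2972
Divide by the smallest (0.1485 mol N): C 4.000, H 7.001, N 1.000, O 2.001
Ratio ≈ 4:7:1:2, so the empirical formula is C4H7NO2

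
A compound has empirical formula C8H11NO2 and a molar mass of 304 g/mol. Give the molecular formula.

Empirical-formula mass = 153.18 g/mol
n = 304 / 153.18 = 1.98 ≈ 2
Molecular formula = (C8H11NO2)2 = C16H22N2O4

C16H22N2O4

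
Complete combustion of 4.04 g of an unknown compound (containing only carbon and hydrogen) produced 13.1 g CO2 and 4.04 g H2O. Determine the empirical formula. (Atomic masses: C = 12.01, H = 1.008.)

C2H3

mol C = 13.1 / 44.01 = 0.2977; mass C = 0.2977 × 12.01 = 3.575 g
mol H = 2 × (4.04 / 18.02) = 0.4484; mass H = 0.4484 × 1.008 = 0.4520 g
Ratios (÷ 0.2977): C 1.000, H 1.506
×2: C 2.00, H 3.01 → C2H3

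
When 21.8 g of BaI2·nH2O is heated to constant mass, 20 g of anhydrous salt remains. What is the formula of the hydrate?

Mass of water lost = 21.8 − 20 = 1.8 g → 1.8 / 18.02 = 0.09989 mol H2O
Molar mass of BaI2 = 391.13 g/mol → mol BaI2 = 20 / 391.13 = 0.05113
n = 0.09989 / 0.05113 = 1.95 ≈ 2 → BaI2·2H2O

BaI2·2H2O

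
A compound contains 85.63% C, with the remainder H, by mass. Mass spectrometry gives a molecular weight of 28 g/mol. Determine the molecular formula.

Assume 100 g: 85.63 g C, 14.37 g H.
C: 85.63 g ÷ 12.01 g/mol = 7.13 mol
H: 14.37 g ÷ 1.008 g/mol = 14.26 mol
Smallest is C at 7.13 mol; normalising gives C 1.000, H 1.999
→ CH2
Empirical-formula mass = 14.03 g/mol
n = 28 / 14.03 = 2.00 ≈ 2
Molecular formula = (CH2)×2 = C2H4

C2H4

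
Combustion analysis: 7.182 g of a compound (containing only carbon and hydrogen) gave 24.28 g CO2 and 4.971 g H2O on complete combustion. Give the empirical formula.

CH

mol C = 24.28 / 44.01 = 0.5517; mass C = 0.5517 × 12.01 = 6.626 g
mol H = 2 × (4.971 / 18.02) = 0.5517; mass H = 0.5517 × 1.008 = 0.5561 g
Divide by the smallest (0.5517 mol C): C 1.000, H 1.000
→ CH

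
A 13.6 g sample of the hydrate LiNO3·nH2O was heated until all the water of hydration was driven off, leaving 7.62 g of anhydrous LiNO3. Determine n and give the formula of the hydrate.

LiNO3·3H2O

Mass of water lost = 13.6 − 7.62 = 5.98 g → 5.98 / 18.02 = 0.3319 mol H2O
Molar mass of LiNO3 = 68.95 g/mol → mol LiNO3 = 7.62 / 68.95 = 0.1105
n = 0.3319 / 0.1105 = 3.00 ≈ 3 → LiNO3·3H2O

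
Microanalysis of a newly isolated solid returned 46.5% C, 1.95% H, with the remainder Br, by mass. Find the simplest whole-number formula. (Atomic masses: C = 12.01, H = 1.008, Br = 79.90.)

Assume 100 g: 46.5 g C, 1.95 g H, 51.55 g Br.
n(C) = 46.5/12.01 = 3.872, n(H) = 1.95/1.008 = 1.935, n(Br) = 51.55/79.90 = 0.6452
Ratios (÷ 0.6452): C 6.001, H 2.998, Br 1.000
Ratio ≈ 6:3:1, so the empirical formula is C6H3Br

C6H3Br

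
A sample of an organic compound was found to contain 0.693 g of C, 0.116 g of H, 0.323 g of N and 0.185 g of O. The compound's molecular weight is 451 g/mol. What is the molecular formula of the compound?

C20H40N8O4

C: 0.693 g ÷ 12.01 g/mol = 0.0577 mol
H: 0.116 g ÷ 1.008 g/mol = 0.1151 mol
N: 0.323 g ÷ 14.01 g/mol = 0.02305 mol
O: 0.185 g ÷ 16.00 g/mol = 0.01156 mol
Ratios (÷ 0.01156): C 4.990, H 9.953, N 1.994, O 1.000
≈ 5:10:2:1 → C5H10N2O
Empirical-formula mass = 114.15 g/mol
n = 451 / 114.15 = 3.95 ≈ 4
Molecular formula = (C5H10N2O)×4 = C20H40N8O4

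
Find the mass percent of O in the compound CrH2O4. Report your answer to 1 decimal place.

Molar mass = 1(52.00) + 2(1.008) + 4(16.00) = 118.016 g/mol
Mass of O per mole = 4 × 16.00 = 64.000 g
% O = 64.000 / 118.016 × 100 = 54.2%

54.2%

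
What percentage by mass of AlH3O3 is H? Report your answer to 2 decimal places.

Molar mass = 1(26.98) + 3(1.008) + 3(16.00) = 78.004 g/mol
Mass of H per mole = 3 × 1.008 = 3.024 g
% H = 3.024 / 78.004 × 100 = 3.88%

3.88%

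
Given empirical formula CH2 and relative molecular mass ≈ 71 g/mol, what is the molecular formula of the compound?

Empirical-formula mass = 14.03 g/mol
n = 71 / 14.03 = 5.06 ≈ 5
Molecular formula = (CH2)5 = C5H10

C5H10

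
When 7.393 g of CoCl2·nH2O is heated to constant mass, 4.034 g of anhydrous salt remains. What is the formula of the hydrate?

CoCl2·6H2O

Mass of water lost = 7.393 − 4.034 = 3.359 g → 3.359 / 18.02 = 0.1864 mol H2O
Molar mass of CoCl2 = 129.83 g/mol → mol CoCl2 = 4.034 / 129.83 = 0.03107
n = 0.1864 / 0.03107 = 6.00 ≈ 6 → CoCl2·6H2O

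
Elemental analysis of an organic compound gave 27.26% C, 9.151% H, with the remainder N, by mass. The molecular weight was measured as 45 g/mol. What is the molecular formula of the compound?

Assume 100 g: 27.26 g C, 9.151 g H, 63.589 g N.
n(C) = 27.26/12.01 = 2.27, n(H) = 9.151/1.008 = 9.078, n(N) = 63.589/14.01 = 4.539
Divide by the smallest (2.27 mol C): C 1.000, H 4.000, N 2.000
≈ 1:4:2 → CH4N2
Empirical-formula mass = 44.06 g/mol
n = 45 / 44.06 = 1.02 ≈ 1
Molecular formula = empirical formula = CH4N2

CH4N2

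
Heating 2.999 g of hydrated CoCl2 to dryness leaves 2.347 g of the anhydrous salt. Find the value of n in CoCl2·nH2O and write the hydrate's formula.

CoCl2·2H2O

Mass of water lost = 2.999 − 2.347 = 0.652 g → 0.652 / 18.02 = 0.03618 mol H2O
Molar mass of CoCl2 = 129.83 g/mol → mol CoCl2 = 2.347 / 129.83 = 0.01808
n = 0.03618 / 0.01808 = 2.00 ≈ 2 → CoCl2·2H2O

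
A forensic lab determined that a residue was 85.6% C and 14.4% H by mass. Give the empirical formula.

Assume 100 g: 85.6 g C, 14.4 g H.
n(C) = 85.6/12.01 = 7.127, n(H) = 14.4/1.008 = 14.29
Smallest is C at 7.127 mol; normalising gives C 1.000, H 2.004
Ratio ≈ 1:2, so the empirical formula is CH2

CH2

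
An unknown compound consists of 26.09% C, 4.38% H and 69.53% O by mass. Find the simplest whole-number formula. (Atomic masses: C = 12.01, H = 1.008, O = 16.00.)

Assume 100 g: 26.09 g C, 4.38 g H, 69.53 g O.
Moles — C: 26.09 / 12.01 = 2.172 mol; H: 4.38 / 1.008 = 4.345 mol; O: 69.53 / 16.00 = 4.346 mol
Ratios (÷ 2.172): C 1.000, H 2.000, O 2.000
→ CH2O2

CH2O2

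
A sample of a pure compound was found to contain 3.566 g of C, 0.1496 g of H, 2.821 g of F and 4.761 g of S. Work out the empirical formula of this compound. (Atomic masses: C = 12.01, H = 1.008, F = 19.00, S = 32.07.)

n(C) = 3.566/12.01 = 0.2969, n(H) = 0.1496/1.008 = 0.1484, n(F) = 2.821/19.00 = 0.1485, n(S) = 4.761/32.07 = 0.1485
Divide by the smallest (0.1484 mol H): C 2.001, H 1.000, F 1.000, S 1.000
→ C2HFS

C2HFS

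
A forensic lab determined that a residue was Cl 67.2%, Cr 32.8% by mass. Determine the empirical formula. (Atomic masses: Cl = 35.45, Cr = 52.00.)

Assume 100 g: 67.2 g Cl, 32.8 g Cr.
n(Cl) = 67.2/35.45 = 1.896, n(Cr) = 32.8/52.00 = 0.6308
Ratios (÷ 0.6308): Cl 3.005, Cr 1.000
Ratio ≈ 3:1, so the empirical formula is Cl3Cr

Cl3Cr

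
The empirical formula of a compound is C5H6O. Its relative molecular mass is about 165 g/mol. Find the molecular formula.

Empirical-formula mass = 82.10 g/mol
n = 165 / 82.10 = 2.01 ≈ 2
Molecular formula = (C5H6O)2 = C10H12O2

C10H12O2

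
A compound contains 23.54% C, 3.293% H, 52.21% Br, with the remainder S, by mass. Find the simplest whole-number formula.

C3H5BrS

Assume 100 g: 23.54 g C, 3.293 g H, 52.21 g Br, 20.957 g S.
C: 23.54 g ÷ 12.01 g/mol = 1.96 mol
H: 3.293 g ÷ 1.008 g/mol = 3.267 mol
Br: 52.21 g ÷ 79.90 g/mol = 0.6534 mol
S: 20.957 g ÷ 32.07 g/mol = 0.6535 mol
Divide by the smallest (0.6534 mol Br): C 3.000, H 4.999, Br 1.000, S 1.000
Ratio ≈ 3:5:1:1, so the empirical formula is C3H5BrS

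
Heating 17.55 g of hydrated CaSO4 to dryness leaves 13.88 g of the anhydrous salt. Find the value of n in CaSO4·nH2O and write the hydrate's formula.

CaSO4·2H2O

Mass of water lost = 17.55 − 13.88 = 3.67 g → 3.67 / 18.02 = 0.2037 mol H2O
Molar mass of CaSO4 = 136.15 g/mol → mol CaSO4 = 13.88 / 136.15 = 0.1019
n = 0.2037 / 0.1019 = 2.00 ≈ 2 → CaSO4·2H2O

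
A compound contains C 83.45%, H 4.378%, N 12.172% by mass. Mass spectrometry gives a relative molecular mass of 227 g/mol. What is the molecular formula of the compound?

C16H10N2

Assume 100 g: 83.45 g C, 4.378 g H, 12.172 g N.
C: 83.45 g ÷ 12.01 g/mol = 6.948 mol
H: 4.378 g ÷ 1.008 g/mol = 4.343 mol
N: 12.172 g ÷ 14.01 g/mol = 0.8688 mol
Ratios (÷ 0.8688): C 7.998, H 4.999, N 1.000
≈ 8:5:1 → C8H5N
Empirical-formula mass = 115.13 g/mol
n = 227 / 115.13 = 1.97 ≈ 2
Molecular formula = (C8H5N)×2 = C16H10N2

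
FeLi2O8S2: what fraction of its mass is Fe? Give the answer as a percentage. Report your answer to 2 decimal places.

21.33%

Molar mass = 1(55.85) + 2(6.94) + 8(16.00) + 2(32.07) = 261.870 g/mol
Mass of Fe per mole = 1 × 55.85 = 55.850 g
% Fe = 55.850 / 261.870 × 100 = 21.33%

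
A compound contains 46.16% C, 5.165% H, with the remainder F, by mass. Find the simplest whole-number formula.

Assume 100 g: 46.16 g C, 5.165 g H, 48.675 g F.
C: 46.16 g ÷ 12.01 g/mol = 3.843 mol
H: 5.165 g ÷ 1.008 g/mol = 5.124 mol
F: 48.675 g ÷ 19.00 g/mol = 2.562 mol
Smallest is F at 2.562 mol; normalising gives C 1.500, H 2.000, F 1.000
×2: C 3.00, H 4.00, F 2.00 → C3H4F2

C3H4F2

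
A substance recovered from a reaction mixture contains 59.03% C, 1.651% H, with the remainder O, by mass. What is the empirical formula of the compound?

C6H2O3

Assume 100 g: 59.03 g C, 1.651 g H, 39.319 g O.
C: 59.03 g ÷ 12.01 g/mol = 4.915 mol
H: 1.651 g ÷ 1.008 g/mol = 1.638 mol
O: 39.319 g ÷ 16.00 g/mol = 2.457 mol
Smallest is H at 1.638 mol; normalising gives C 3.001, H 1.000, O 1.500
×2: C 6.00, H 2.00, O 3.00 → C6H2O3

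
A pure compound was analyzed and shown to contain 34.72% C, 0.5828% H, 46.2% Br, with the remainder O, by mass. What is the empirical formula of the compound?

Assume 100 g: 34.72 g C, 0.5828 g H, 46.2 g Br, 18.497 g O.
Moles — C: 34.72 / 12.01 = 2.891 mol; H: 0.5828 / 1.008 = 0.5782 mol; Br: 46.2 / 79.90 = 0.5782 mol; O: 18.497 / 16.00 = 1.156 mol
Smallest is H at 0.5782 mol; normalising gives C 5.000, H 1.000, Br 1.000, O 2.000
→ C5HBrO2

C5HBrO2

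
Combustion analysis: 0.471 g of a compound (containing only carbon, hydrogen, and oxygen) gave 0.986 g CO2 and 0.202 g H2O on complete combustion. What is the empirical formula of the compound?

C2H2O

mol C = 0.986 / 44.01 = 0.02240; mass C = 0.02240 × 12.01 = 0.2691 g
mol H = 2 × (0.202 / 18.02) = 0.02242; mass H = 0.02242 × 1.008 = 0.02260 g
mass O = 0.471 − (0.2917) = 0.1793 g → mol O = 0.01121
Divide by the smallest (0.01121 mol O): C 1.999, H 2.000, O 1.000
Ratio ≈ 2:2:1, so the empirical formula is C2H2O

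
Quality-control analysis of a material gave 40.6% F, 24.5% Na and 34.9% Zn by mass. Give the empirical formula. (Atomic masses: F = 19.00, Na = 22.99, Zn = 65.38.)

F4Na2Zn

Assume 100 g: 40.6 g F, 24.5 g Na, 34.9 g Zn.
F: 40.6 g ÷ 19.00 g/mol = 2.137 mol
Na: 24.5 g ÷ 22.99 g/mol = 1.066 mol
Zn: 34.9 g ÷ 65.38 g/mol = 0.5338 mol
Ratios (÷ 0.5338): F 4.003, Na 1.996, Zn 1.000
Ratio ≈ 4:2:1, so the empirical formula is F4Na2Zn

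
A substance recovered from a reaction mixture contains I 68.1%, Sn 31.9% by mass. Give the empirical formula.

Assume 100 g: 68.1 g I, 31.9 g Sn.
n(I) = 68.1/126.90 = 0.5366, n(Sn) = 31.9/118.71 = 0.2687
Ratios (÷ 0.2687): I 1.997, Sn 1.000
≈ 2:1 → I2Sn

I2Sn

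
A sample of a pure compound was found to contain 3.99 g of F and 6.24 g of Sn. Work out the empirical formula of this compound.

F: 3.99 g ÷ 19.00 g/mol = 0.21 mol
Sn: 6.24 g ÷ 118.71 g/mol = 0.05257 mol
Divide by the smallest (0.05257 mol Sn): F 3.995, Sn 1.000
→ F4Sn

F4Sn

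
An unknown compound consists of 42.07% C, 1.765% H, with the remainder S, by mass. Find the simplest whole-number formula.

C2HS

Assume 100 g: 42.07 g C, 1.765 g H, 56.165 g S.
n(C) = 42.07/12.01 = 3.503, n(H) = 1.765/1.008 = 1.751, n(S) = 56.165/32.07 = 1.751
Divide by the smallest (1.751 mol H): C 2.001, H 1.000, S 1.000
Ratio ≈ 2:1:1, so the empirical formula is C2HS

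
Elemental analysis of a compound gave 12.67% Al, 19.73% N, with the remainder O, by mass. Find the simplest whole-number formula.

Assume 100 g: 12.67 g Al, 19.73 g N, 67.6 g O.
n(Al) = 12.67/26.98 = 0.4696, n(N) = 19.73/14.01 = 1.408, n(O) = 67.6/16.00 = 4.225
Ratios (÷ 0.4696): Al 1.000, N 2.999, O 8.997
Ratio ≈ 1:3:9, so the empirical formula is AlN3O9

AlN3O9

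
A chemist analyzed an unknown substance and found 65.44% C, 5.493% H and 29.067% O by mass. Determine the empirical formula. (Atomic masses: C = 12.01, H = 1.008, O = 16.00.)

Assume 100 g: 65.44 g C, 5.493 g H, 29.067 g O.
C: 65.44 g ÷ 12.01 g/mol = 5.449 mol
H: 5.493 g ÷ 1.008 g/mol = 5.449 mol
O: 29.067 g ÷ 16.00 g/mol = 1.817 mol
Ratios (÷ 1.817): C 2.999, H 3.000, O 1.000
→ C3H3O

C3H3O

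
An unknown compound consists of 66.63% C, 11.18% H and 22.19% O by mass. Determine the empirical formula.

C4H8O

Assume 100 g: 66.63 g C, 11.18 g H, 22.19 g O.
n(C) = 66.63/12.01 = 5.548, n(H) = 11.18/1.008 = 11.09, n(O) = 22.19/16.00 = 1.387
Divide by the smallest (1.387 mol O): C 4.000, H 7.997, O 1.000
Ratio ≈ 4:8:1, so the empirical formula is C4H8O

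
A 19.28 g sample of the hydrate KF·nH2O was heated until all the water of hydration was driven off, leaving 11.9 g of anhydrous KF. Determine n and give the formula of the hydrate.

KF·2H2O

Mass of water lost = 19.28 − 11.9 = 7.38 g → 7.38 / 18.02 = 0.4095 mol H2O
Molar mass of KF = 58.10 g/mol → mol KF = 11.9 / 58.10 = 0.2048
n = 0.4095 / 0.2048 = 2.00 ≈ 2 → KF·2H2O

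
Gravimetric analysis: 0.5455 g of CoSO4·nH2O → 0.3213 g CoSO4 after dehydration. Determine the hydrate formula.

CoSO4·6H2O

Mass of water lost = 0.5455 − 0.3213 = 0.2242 g → 0.2242 / 18.02 = 0.01244 mol H2O
Molar mass of CoSO4 = 155.00 g/mol → mol CoSO4 = 0.3213 / 155.00 = 0.002073
n = 0.01244 / 0.002073 = 6.00 ≈ 6 → CoSO4·6H2O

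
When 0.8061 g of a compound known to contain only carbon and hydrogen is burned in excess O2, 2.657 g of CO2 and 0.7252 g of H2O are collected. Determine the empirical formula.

C3H4

mol C = 2.657 / 44.01 = 0.06037; mass C = 0.06037 × 12.01 = 0.7251 g
mol H = 2 × (0.7252 / 18.02) = 0.08049; mass H = 0.08049 × 1.008 = 0.08113 g
Smallest is C at 0.06037 mol; normalising gives C 1.000, H 1.333
Multiply by 3: C 3.00, H 4.00 → C3H4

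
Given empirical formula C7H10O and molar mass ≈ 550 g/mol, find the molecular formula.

C35H50O5

Empirical-formula mass = 110.15 g/mol
n = 550 / 110.15 = 4.99 ≈ 5
Molecular formula = (C7H10O)5 = C35H50O5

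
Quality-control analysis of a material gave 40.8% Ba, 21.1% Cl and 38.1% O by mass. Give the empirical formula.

Assume 100 g: 40.8 g Ba, 21.1 g Cl, 38.1 g O.
Moles — Ba: 40.8 / 137.33 = 0.2971 mol; Cl: 21.1 / 35.45 = 0.5952 mol; O: 38.1 / 16.00 = 2.381 mol
Divide by the smallest (0.2971 mol Ba): Ba 1.000, Cl 2.003, O 8.015
→ BaCl2O8

BaCl2O8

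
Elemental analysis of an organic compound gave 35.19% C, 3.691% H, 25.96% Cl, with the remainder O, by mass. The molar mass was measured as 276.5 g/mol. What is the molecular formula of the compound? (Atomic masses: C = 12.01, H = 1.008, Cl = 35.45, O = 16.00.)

C8H10Cl2O6

Assume 100 g: 35.19 g C, 3.691 g H, 25.96 g Cl, 35.159 g O.
C: 35.19 g ÷ 12.01 g/mol = 2.93 mol
H: 3.691 g ÷ 1.008 g/mol = 3.662 mol
Cl: 25.96 g ÷ 35.45 g/mol = 0.7323 mol
O: 35.159 g ÷ 16.00 g/mol = 2.197 mol
Smallest is Cl at 0.7323 mol; normalising gives C 4.001, H 5.000, Cl 1.000, O 3.001
→ C4H5ClO3
Empirical-formula mass = 136.53 g/mol
n = 276.5 / 136.53 = 2.03 ≈ 2
Molecular formula = (C4H5ClO3)×2 = C8H10Cl2O6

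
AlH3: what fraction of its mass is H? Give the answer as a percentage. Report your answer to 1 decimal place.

Molar mass = 1(26.98) + 3(1.008) = 30.004 g/mol
Mass of H per mole = 3 × 1.008 = 3.024 g
% H = 3.024 / 30.004 × 100 = 10.1%

10.1%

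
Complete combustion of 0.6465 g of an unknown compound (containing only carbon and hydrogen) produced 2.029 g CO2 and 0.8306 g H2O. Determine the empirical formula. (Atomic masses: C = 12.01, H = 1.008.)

CH2

mol C = 2.029 / 44.01 = 0.04610; mass C = 0.04610 × 12.01 = 0.5537 g
mol H = 2 × (0.8306 / 18.02) = 0.09219; mass H = 0.09219 × 1.008 = 0.09292 g
Smallest is C at 0.0461 mol; normalising gives C 1.000, H 2.000
Ratio ≈ 1:2, so the empirical formula is CH2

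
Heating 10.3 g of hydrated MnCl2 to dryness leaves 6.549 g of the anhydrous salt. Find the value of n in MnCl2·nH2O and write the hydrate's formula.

MnCl2·4H2O

Mass of water lost = 10.3 − 6.549 = 3.751 g → 3.751 / 18.02 = 0.2082 mol H2O
Molar mass of MnCl2 = 125.84 g/mol → mol MnCl2 = 6.549 / 125.84 = 0.05204
n = 0.2082 / 0.05204 = 4.00 ≈ 4 → MnCl2·4H2O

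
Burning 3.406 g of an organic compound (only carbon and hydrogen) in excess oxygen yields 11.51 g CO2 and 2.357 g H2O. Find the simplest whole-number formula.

CH

mol C = 11.51 / 44.01 = 0.2615; mass C = 0.2615 × 12.01 = 3.141 g
mol H = 2 × (2.357 / 18.02) = 0.2616; mass H = 0.2616 × 1.008 = 0.2637 g
Ratios (÷ 0.2615): C 1.000, H 1.000
≈ 1:1 → CH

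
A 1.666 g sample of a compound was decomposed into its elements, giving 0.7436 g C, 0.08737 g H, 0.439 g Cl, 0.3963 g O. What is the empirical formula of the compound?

Moles — C: 0.7436 / 12.01 = 0.06192 mol; H: 0.08737 / 1.008 = 0.08668 mol; Cl: 0.439 / 35.45 = 0.01238 mol; O: 0.3963 / 16.00 = 0.02477 mol
Ratios (÷ 0.01238): C 5.000, H 6.999, Cl 1.000, O 2.000
→ C5H7ClO2

C5H7ClO2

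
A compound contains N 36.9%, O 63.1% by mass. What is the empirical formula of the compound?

N2O3

Assume 100 g: 36.9 g N, 63.1 g O.
N: 36.9 g ÷ 14.01 g/mol = 2.634 mol
O: 63.1 g ÷ 16.00 g/mol = 3.944 mol
Smallest is N at 2.634 mol; normalising gives N 1.000, O 1.497
×2: N 2.00, O 2.99 → N2O3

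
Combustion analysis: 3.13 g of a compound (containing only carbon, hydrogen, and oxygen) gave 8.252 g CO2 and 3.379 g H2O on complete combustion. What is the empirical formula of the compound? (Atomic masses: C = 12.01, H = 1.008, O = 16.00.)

mol C = 8.252 / 44.01 = 0.1875; mass C = 0.1875 × 12.01 = 2.252 g
mol H = 2 × (3.379 / 18.02) = 0.3750; mass H = 0.3750 × 1.008 = 0.3780 g
mass O = 3.13 − (2.630) = 0.5001 g → mol O = 0.03125
Ratios (÷ 0.03125): C 5.999, H 11.999, O 1.000
≈ 6:12:1 → C6H12O

C6H12O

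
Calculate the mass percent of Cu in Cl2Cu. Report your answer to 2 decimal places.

Molar mass = 2(35.45) + 1(63.55) = 134.450 g/mol
Mass of Cu per mole = 1 × 63.55 = 63.550 g
% Cu = 63.550 / 134.450 × 100 = 47.27%

47.27%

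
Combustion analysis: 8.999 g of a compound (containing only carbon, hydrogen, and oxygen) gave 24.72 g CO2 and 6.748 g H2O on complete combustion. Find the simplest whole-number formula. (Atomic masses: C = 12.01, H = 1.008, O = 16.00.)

mol C = 24.72 / 44.01 = 0.5617; mass C = 0.5617 × 12.01 = 6.746 g
mol H = 2 × (6.748 / 18.02) = 0.7489; mass H = 0.7489 × 1.008 = 0.7549 g
mass O = 8.999 − (7.501) = 1.498 g → mol O = 0.09363
Smallest is O at 0.09363 mol; normalising gives C 5.999, H 7.999, O 1.000
→ C6H8O

C6H8O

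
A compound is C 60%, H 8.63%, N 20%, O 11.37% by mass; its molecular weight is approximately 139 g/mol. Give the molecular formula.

C7H12N2O

Assume 100 g: 60 g C, 8.63 g H, 20 g N, 11.37 g O.
Moles — C: 60 / 12.01 = 4.996 mol; H: 8.63 / 1.008 = 8.562 mol; N: 20 / 14.01 = 1.428 mol; O: 11.37 / 16.00 = 0.7106 mol
Smallest is O at 0.7106 mol; normalising gives C 7.030, H 12.048, N 2.009, O 1.000
≈ 7:12:2:1 → C7H12N2O
Empirical-formula mass = 140.19 g/mol
n = 139 / 140.19 = 0.99 ≈ 1
Molecular formula = empirical formula = C7H12N2O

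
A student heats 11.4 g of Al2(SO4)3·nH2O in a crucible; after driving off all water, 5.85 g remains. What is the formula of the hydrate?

Mass of water lost = 11.4 − 5.85 = 5.55 g → 5.55 / 18.02 = 0.308 mol H2O
Molar mass of Al2(SO4)3 = 342.17 g/mol → mol Al2(SO4)3 = 5.85 / 342.17 = 0.0171
n = 0.308 / 0.0171 = 18.01 ≈ 18 → Al2(SO4)3·18H2O

Al2(SO4)3·18H2O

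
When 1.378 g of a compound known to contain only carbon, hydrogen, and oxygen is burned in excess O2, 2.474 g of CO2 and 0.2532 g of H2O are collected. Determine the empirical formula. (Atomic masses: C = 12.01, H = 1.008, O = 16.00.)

mol C = 2.474 / 44.01 = 0.05621; mass C = 0.05621 × 12.01 = 0.6751 g
mol H = 2 × (0.2532 / 18.02) = 0.02810; mass H = 0.02810 × 1.008 = 0.02833 g
mass O = 1.378 − (0.7035) = 0.6745 g → mol O = 0.04216
Ratios (÷ 0.0281): C 2.000, H 1.000, O 1.500
Scaling by 2: C 4.00, H 2.00, O 3.00 → C4H2O3

C4H2O3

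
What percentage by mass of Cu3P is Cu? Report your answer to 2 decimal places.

86.03%

Molar mass = 3(63.55) + 1(30.97) = 221.620 g/mol
Mass of Cu per mole = 3 × 63.55 = 190.650 g
% Cu = 190.650 / 221.620 × 100 = 86.03%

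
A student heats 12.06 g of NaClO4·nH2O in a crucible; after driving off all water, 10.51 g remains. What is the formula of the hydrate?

NaClO4·H2O

Mass of water lost = 12.06 − 10.51 = 1.55 g → 1.55 / 18.02 = 0.08602 mol H2O
Molar mass of NaClO4 = 122.44 g/mol → mol NaClO4 = 10.51 / 122.44 = 0.08584
n = 0.08602 / 0.08584 = 1.00 ≈ 1 → NaClO4·H2O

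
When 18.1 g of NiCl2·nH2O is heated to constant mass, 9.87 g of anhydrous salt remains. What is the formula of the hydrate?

Mass of water lost = 18.1 − 9.87 = 8.23 g → 8.23 / 18.02 = 0.4567 mol H2O
Molar mass of NiCl2 = 129.59 g/mol → mol NiCl2 = 9.87 / 129.59 = 0.07616
n = 0.4567 / 0.07616 = 6.00 ≈ 6 → NiCl2·6H2O

NiCl2·6H2O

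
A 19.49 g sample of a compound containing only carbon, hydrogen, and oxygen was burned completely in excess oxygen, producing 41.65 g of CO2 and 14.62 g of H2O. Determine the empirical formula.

mol C = 41.65 / 44.01 = 0.9464; mass C = 0.9464 × 12.01 = 11.37 g
mol H = 2 × (14.62 / 18.02) = 1.623; mass H = 1.623 × 1.008 = 1.636 g
mass O = 19.49 − (13.00) = 6.488 g → mol O = 0.4055
Smallest is O at 0.4055 mol; normalising gives C 2.334, H 4.001, O 1.000
Multiply by 3: C 7.00, H 12.00, O 3.00 → C7H12O3

C7H12O3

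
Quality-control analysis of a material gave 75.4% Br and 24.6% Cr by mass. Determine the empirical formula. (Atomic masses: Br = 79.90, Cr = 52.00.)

Assume 100 g: 75.4 g Br, 24.6 g Cr.
n(Br) = 75.4/79.90 = 0.9437, n(Cr) = 24.6/52.00 = 0.4731
Divide by the smallest (0.4731 mol Cr): Br 1.995, Cr 1.000
≈ 2:1 → Br2Cr

Br2Cr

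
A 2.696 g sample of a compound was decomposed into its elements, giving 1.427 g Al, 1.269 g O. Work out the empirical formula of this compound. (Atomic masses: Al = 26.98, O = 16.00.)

Al: 1.427 g ÷ 26.98 g/mol = 0.05289 mol
O: 1.269 g ÷ 16.00 g/mol = 0.07931 mol
Divide by the smallest (0.05289 mol Al): Al 1.000, O 1.500
Multiply by 2: Al 2.00, O 3.00 → Al2O3

Al2O3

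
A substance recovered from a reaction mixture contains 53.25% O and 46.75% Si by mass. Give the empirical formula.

Assume 100 g: 53.25 g O, 46.75 g Si.
O: 53.25 g ÷ 16.00 g/mol = 3.328 mol
Si: 46.75 g ÷ 28.09 g/mol = 1.664 mol
Ratios (÷ 1.664): O 2.000, Si 1.000
≈ 2:1 → O2Si

O2Si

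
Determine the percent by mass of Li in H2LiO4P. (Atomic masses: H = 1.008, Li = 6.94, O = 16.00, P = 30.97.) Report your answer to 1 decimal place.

6.7%

Molar mass = 2(1.008) + 1(6.94) + 4(16.00) + 1(30.97) = 103.926 g/mol
Mass of Li per mole = 1 × 6.94 = 6.940 g
% Li = 6.940 / 103.926 × 100 = 6.7%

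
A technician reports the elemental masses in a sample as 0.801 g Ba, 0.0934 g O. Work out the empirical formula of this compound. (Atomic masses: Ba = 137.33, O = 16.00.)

BaO

Ba: 0.801 g ÷ 137.33 g/mol = 0.005833 mol
O: 0.0934 g ÷ 16.00 g/mol = 0.005837 mol
Ratios (÷ 0.005833): Ba 1.000, O 1.001
≈ 1:1 → BaO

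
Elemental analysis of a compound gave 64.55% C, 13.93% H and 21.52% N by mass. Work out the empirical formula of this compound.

C7H18N2

Assume 100 g: 64.55 g C, 13.93 g H, 21.52 g N.
n(C) = 64.55/12.01 = 5.375, n(H) = 13.93/1.008 = 13.82, n(N) = 21.52/14.01 = 1.536
Ratios (÷ 1.536): C 3.499, H 8.997, N 1.000
Scaling by 2: C 7.00, H 17.99, N 2.00 → C7H18N2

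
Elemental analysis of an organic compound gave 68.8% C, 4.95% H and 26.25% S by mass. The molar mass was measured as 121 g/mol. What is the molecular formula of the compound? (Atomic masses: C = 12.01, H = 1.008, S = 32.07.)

C7H6S

Assume 100 g: 68.8 g C, 4.95 g H, 26.25 g S.
n(C) = 68.8/12.01 = 5.729, n(H) = 4.95/1.008 = 4.911, n(S) = 26.25/32.07 = 0.8185
Divide by the smallest (0.8185 mol S): C 6.999, H 5.999, S 1.000
Ratio ≈ 7:6:1, so the empirical formula is C7H6S
Empirical-formula mass = 122.19 g/mol
n = 121 / 122.19 = 0.99 ≈ 1
Molecular formula = empirical formula = C7H6S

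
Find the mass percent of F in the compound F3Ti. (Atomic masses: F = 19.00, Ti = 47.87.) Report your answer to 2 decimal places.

Molar mass = 3(19.00) + 1(47.87) = 104.870 g/mol
Mass of F per mole = 3 × 19.00 = 57.000 g
% F = 57.000 / 104.870 × 100 = 54.35%

54.35%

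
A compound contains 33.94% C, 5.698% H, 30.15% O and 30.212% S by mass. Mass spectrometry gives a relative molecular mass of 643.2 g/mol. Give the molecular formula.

C18H36O12S6

Assume 100 g: 33.94 g C, 5.698 g H, 30.15 g O, 30.212 g S.
n(C) = 33.94/12.01 = 2.826, n(H) = 5.698/1.008 = 5.653, n(O) = 30.15/16.00 = 1.884, n(S) = 30.212/32.07 = 0.9421
Divide by the smallest (0.9421 mol S): C 3.000, H 6.000, O 2.000, S 1.000
Ratio ≈ 3:6:2:1, so the empirical formula is C3H6O2S
Empirical-formula mass = 106.15 g/mol
n = 643.2 / 106.15 = 6.06 ≈ 6
Molecular formula = (C3H6O2S)×6 = C18H36O12S6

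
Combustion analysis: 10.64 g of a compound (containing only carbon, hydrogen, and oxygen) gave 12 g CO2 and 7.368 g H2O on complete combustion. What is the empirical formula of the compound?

mol C = 12 / 44.01 = 0.2727; mass C = 0.2727 × 12.01 = 3.275 g
mol H = 2 × (7.368 / 18.02) = 0.8178; mass H = 0.8178 × 1.008 = 0.8243 g
mass O = 10.64 − (4.099) = 6.541 g → mol O = 0.4088
Ratios (÷ 0.2727): C 1.000, H 2.999, O 1.499
Multiply by 2: C 2.00, H 6.00, O 3.00 → C2H6O3

C2H6O3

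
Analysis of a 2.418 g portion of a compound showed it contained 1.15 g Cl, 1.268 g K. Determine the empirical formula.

Cl: 1.15 g ÷ 35.45 g/mol = 0.03244 mol
K: 1.268 g ÷ 39.10 g/mol = 0.03243 mol
Smallest is K at 0.03243 mol; normalising gives Cl 1.000, K 1.000
Ratio ≈ 1:1, so the empirical formula is ClK

ClK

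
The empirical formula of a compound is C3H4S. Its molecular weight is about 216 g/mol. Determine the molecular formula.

Empirical-formula mass = 72.13 g/mol
n = 216 / 72.13 = 2.99 ≈ 3
Molecular formula = (C3H4S)3 = C9H12S3

C9H12S3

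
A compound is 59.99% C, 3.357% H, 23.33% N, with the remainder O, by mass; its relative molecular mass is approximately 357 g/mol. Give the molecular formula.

C18H12N6O3

Assume 100 g: 59.99 g C, 3.357 g H, 23.33 g N, 13.323 g O.
Moles — C: 59.99 / 12.01 = 4.995 mol; H: 3.357 / 1.008 = 3.33 mol; N: 23.33 / 14.01 = 1.665 mol; O: 13.323 / 16.00 = 0.8327 mol
Ratios (÷ 0.8327): C 5.999, H 4.000, N 2.000, O 1.000
Ratio ≈ 6:4:2:1, so the empirical formula is C6H4N2O
Empirical-formula mass = 120.11 g/mol
n = 357 / 120.11 = 2.97 ≈ 3
Molecular formula = (C6H4N2O)×3 = C18H12N6O3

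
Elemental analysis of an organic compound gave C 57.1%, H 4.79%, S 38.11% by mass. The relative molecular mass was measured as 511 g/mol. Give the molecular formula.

Assume 100 g: 57.1 g C, 4.79 g H, 38.11 g S.
n(C) = 57.1/12.01 = 4.754, n(H) = 4.79/1.008 = 4.752, n(S) = 38.11/32.07 = 1.188
Divide by the smallest (1.188 mol S): C 4.001, H 3.999, S 1.000
Ratio ≈ 4:4:1, so the empirical formula is C4H4S
Empirical-formula mass = 84.14 g/mol
n = 511 / 84.14 = 6.07 ≈ 6
Molecular formula = (C4H4S)×6 = C24H24S6

C24H24S6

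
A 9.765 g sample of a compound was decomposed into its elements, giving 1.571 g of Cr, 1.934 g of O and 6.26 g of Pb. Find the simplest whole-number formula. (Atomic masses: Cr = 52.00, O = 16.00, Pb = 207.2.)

Cr: 1.571 g ÷ 52.00 g/mol = 0.03021 mol
O: 1.934 g ÷ 16.00 g/mol = 0.1209 mol
Pb: 6.26 g ÷ 207.2 g/mol = 0.03021 mol
Smallest is Cr at 0.03021 mol; normalising gives Cr 1.000, O 4.001, Pb 1.000
≈ 1:4:1 → CrO4Pb

CrO4Pb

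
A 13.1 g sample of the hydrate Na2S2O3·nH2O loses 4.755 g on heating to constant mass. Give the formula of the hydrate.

Na2S2O3·5H2O

Mass of anhydrous Na2S2O3 = 13.1 − 4.755 = 8.345 g
mol H2O = 4.755 / 18.02 = 0.2639
Molar mass of Na2S2O3 = 158.12 g/mol → mol Na2S2O3 = 8.345 / 158.12 = 0.05278
n = 0.2639 / 0.05278 = 5.00 ≈ 5 → Na2S2O3·5H2O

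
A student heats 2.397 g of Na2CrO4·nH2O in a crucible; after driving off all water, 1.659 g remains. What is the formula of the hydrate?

Na2CrO4·4H2O

Mass of water lost = 2.397 − 1.659 = 0.738 g → 0.738 / 18.02 = 0.04095 mol H2O
Molar mass of Na2CrO4 = 161.98 g/mol → mol Na2CrO4 = 1.659 / 161.98 = 0.01024
n = 0.04095 / 0.01024 = 4.00 ≈ 4 → Na2CrO4·4H2O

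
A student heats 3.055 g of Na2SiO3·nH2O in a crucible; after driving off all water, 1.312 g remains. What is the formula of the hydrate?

Na2SiO3·9H2O

Mass of water lost = 3.055 − 1.312 = 1.743 g → 1.743 / 18.02 = 0.09673 mol H2O
Molar mass of Na2SiO3 = 122.07 g/mol → mol Na2SiO3 = 1.312 / 122.07 = 0.01075
n = 0.09673 / 0.01075 = 9.00 ≈ 9 → Na2SiO3·9H2O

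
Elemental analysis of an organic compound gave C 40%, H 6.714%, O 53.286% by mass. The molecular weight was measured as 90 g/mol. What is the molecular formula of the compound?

Assume 100 g: 40 g C, 6.714 g H, 53.286 g O.
Moles — C: 40 / 12.01 = 3.331 mol; H: 6.714 / 1.008 = 6.661 mol; O: 53.286 / 16.00 = 3.33 mol
Smallest is O at 3.33 mol; normalising gives C 1.000, H 2.000, O 1.000
Ratio ≈ 1:2:1, so the empirical formula is CH2O
Empirical-formula mass = 30.03 g/mol
n = 90 / 30.03 = 3.00 ≈ 3
Molecular formula = (CH2O)×3 = C3H6O3

C3H6O3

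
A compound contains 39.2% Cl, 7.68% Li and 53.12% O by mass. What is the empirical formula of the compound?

Assume 100 g: 39.2 g Cl, 7.68 g Li, 53.12 g O.
Cl: 39.2 g ÷ 35.45 g/mol = 1.106 mol
Li: 7.68 g ÷ 6.94 g/mol = 1.107 mol
O: 53.12 g ÷ 16.00 g/mol = 3.32 mol
Smallest is Cl at 1.106 mol; normalising gives Cl 1.000, Li 1.001, O 3.002
→ ClLiO3

ClLiO3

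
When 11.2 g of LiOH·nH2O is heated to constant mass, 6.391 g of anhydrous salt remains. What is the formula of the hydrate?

Mass of water lost = 11.2 − 6.391 = 4.809 g → 4.809 / 18.02 = 0.2669 mol H2O
Molar mass of LiOH = 23.95 g/mol → mol LiOH = 6.391 / 23.95 = 0.2669
n = 0.2669 / 0.2669 = 1.00 ≈ 1 → LiOH·H2O

LiOH·H2O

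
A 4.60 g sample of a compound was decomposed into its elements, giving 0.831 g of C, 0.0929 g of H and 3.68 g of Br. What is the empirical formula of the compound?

C3H4Br2

n(C) = 0.831/12.01 = 0.06919, n(H) = 0.0929/1.008 = 0.09216, n(Br) = 3.68/79.90 = 0.04606
Smallest is Br at 0.04606 mol; normalising gives C 1.502, H 2.001, Br 1.000
Multiply by 2: C 3.00, H 4.00, Br 2.00 → C3H4Br2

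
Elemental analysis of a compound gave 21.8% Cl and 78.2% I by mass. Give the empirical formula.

ClI

Assume 100 g: 21.8 g Cl, 78.2 g I.
Cl: 21.8 g ÷ 35.45 g/mol = 0.615 mol
I: 78.2 g ÷ 126.90 g/mol = 0.6162 mol
Ratios (÷ 0.615): Cl 1.000, I 1.002
Ratio ≈ 1:1, so the empirical formula is ClI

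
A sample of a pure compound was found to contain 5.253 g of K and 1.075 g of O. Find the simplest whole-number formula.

K2O

n(K) = 5.253/39.10 = 0.1343, n(O) = 1.075/16.00 = 0.06719
Divide by the smallest (0.06719 mol O): K 2.000, O 1.000
Ratio ≈ 2:1, so the empirical formula is K2O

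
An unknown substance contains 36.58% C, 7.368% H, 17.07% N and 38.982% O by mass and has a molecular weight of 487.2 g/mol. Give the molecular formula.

C15H36N6O12

Assume 100 g: 36.58 g C, 7.368 g H, 17.07 g N, 38.982 g O.
n(C) = 36.58/12.01 = 3.046, n(H) = 7.368/1.008 = 7.31, n(N) = 17.07/14.01 = 1.218, n(O) = 38.982/16.00 = 2.436
Divide by the smallest (1.218 mol N): C 2.500, H 5.999, N 1.000, O 2.000
×2: C 5.00, H 12.00, N 2.00, O 4.00 → C5H12N2O4
Empirical-formula mass = 164.17 g/mol
n = 487.2 / 164.17 = 2.97 ≈ 3
Molecular formula = (C5H12N2O4)×3 = C15H36N6O12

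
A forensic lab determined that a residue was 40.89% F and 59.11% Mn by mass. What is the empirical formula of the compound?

Assume 100 g: 40.89 g F, 59.11 g Mn.
Moles — F: 40.89 / 19.00 = 2.152 mol; Mn: 59.11 / 54.94 = 1.076 mol
Smallest is Mn at 1.076 mol; normalising gives F 2.000, Mn 1.000
Ratio ≈ 2:1, so the empirical formula is F2Mn

F2Mn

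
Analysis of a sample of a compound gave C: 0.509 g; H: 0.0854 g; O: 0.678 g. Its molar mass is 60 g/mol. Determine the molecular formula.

C: 0.509 g ÷ 12.01 g/mol = 0.04238 mol
H: 0.0854 g ÷ 1.008 g/mol = 0.08472 mol
O: 0.678 g ÷ 16.00 g/mol = 0.04238 mol
Divide by the smallest (0.04238 mol O): C 1.000, H 1.999, O 1.000
Ratio ≈ 1:2:1, so the empirical formula is CH2O
Empirical-formula mass = 30.03 g/mol
n = 60 / 30.03 = 2.00 ≈ 2
Molecular formula = (CH2O)×2 = C2H4O2

C2H4O2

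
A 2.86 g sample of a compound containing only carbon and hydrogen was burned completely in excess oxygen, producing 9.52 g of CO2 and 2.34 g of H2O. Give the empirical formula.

C5H6

mol C = 9.52 / 44.01 = 0.2163; mass C = 0.2163 × 12.01 = 2.598 g
mol H = 2 × (2.34 / 18.02) = 0.2597; mass H = 0.2597 × 1.008 = 0.2618 g
Smallest is C at 0.2163 mol; normalising gives C 1.000, H 1.201
Multiply by 5: C 5.00, H 6.00 → C5H6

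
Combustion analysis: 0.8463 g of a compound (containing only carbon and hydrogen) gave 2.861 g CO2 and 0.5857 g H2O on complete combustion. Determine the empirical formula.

CH

mol C = 2.861 / 44.01 = 0.06501; mass C = 0.06501 × 12.01 = 0.7807 g
mol H = 2 × (0.5857 / 18.02) = 0.06501; mass H = 0.06501 × 1.008 = 0.06553 g
Smallest is H at 0.06501 mol; normalising gives C 1.000, H 1.000
≈ 1:1 → CH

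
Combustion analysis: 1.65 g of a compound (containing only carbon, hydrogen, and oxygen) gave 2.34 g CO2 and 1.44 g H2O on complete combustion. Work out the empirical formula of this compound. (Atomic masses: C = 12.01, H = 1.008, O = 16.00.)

CH3O

mol C = 2.34 / 44.01 = 0.05317; mass C = 0.05317 × 12.01 = 0.6386 g
mol H = 2 × (1.44 / 18.02) = 0.1598; mass H = 0.1598 × 1.008 = 0.1611 g
mass O = 1.65 − (0.7997) = 0.8503 g → mol O = 0.05315
Smallest is O at 0.05315 mol; normalising gives C 1.000, H 3.007, O 1.000
→ CH3O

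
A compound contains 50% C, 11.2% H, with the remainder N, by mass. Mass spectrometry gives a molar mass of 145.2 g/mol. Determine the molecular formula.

Assume 100 g: 50 g C, 11.2 g H, 38.8 g N.
C: 50 g ÷ 12.01 g/mol = 4.163 mol
H: 11.2 g ÷ 1.008 g/mol = 11.11 mol
N: 38.8 g ÷ 14.01 g/mol = 2.769 mol
Ratios (÷ 2.769): C 1.503, H 4.012, N 1.000
×2: C 3.01, H 8.02, N 2.00 → C3H8N2
Empirical-formula mass = 72.11 g/mol
n = 145.2 / 72.11 = 2.01 ≈ 2
Molecular formula = (C3H8N2)×2 = C6H16N4

C6H16N4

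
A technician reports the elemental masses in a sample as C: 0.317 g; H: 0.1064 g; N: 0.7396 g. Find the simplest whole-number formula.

CH4N2

n(C) = 0.317/12.01 = 0.02639, n(H) = 0.1064/1.008 = 0.1056, n(N) = 0.7396/14.01 = 0.05279
Smallest is C at 0.02639 mol; normalising gives C 1.000, H 3.999, N 2.000
Ratio ≈ 1:4:2, so the empirical formula is CH4N2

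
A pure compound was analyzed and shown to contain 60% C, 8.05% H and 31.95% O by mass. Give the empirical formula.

Assume 100 g: 60 g C, 8.05 g H, 31.95 g O.
n(C) = 60/12.01 = 4.996, n(H) = 8.05/1.008 = 7.986, n(O) = 31.95/16.00 = 1.997
Ratios (÷ 1.997): C 2.502, H 3.999, O 1.000
×2: C 5.00, H 8.00, O 2.00 → C5H8O2

C5H8O2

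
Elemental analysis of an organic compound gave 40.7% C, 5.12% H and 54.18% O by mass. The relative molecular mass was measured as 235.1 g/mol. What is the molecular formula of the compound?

C8H12O8

Assume 100 g: 40.7 g C, 5.12 g H, 54.18 g O.
n(C) = 40.7/12.01 = 3.389, n(H) = 5.12/1.008 = 5.079, n(O) = 54.18/16.00 = 3.386
Smallest is O at 3.386 mol; normalising gives C 1.001, H 1.500, O 1.000
Scaling by 2: C 2.00, H 3.00, O 2.00 → C2H3O2
Empirical-formula mass = 59.04 g/mol
n = 235.1 / 59.04 = 3.98 ≈ 4
Molecular formula = (C2H3O2)×4 = C8H12O8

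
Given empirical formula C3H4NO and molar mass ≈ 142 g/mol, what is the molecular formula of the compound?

C6H8N2O2

Empirical-formula mass = 70.07 g/mol
n = 142 / 70.07 = 2.03 ≈ 2
Molecular formula = (C3H4NO)2 = C6H8N2O2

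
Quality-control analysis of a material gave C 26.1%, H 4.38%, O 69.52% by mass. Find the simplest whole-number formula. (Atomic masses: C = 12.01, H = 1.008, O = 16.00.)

Assume 100 g: 26.1 g C, 4.38 g H, 69.52 g O.
C: 26.1 g ÷ 12.01 g/mol = 2.173 mol
H: 4.38 g ÷ 1.008 g/mol = 4.345 mol
O: 69.52 g ÷ 16.00 g/mol = 4.345 mol
Divide by the smallest (2.173 mol C): C 1.000, H 1.999, O 1.999
≈ 1:2:2 → CH2O2

CH2O2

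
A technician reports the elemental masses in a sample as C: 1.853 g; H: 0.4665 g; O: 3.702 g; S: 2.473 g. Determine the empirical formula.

C2H6O3S

C: 1.853 g ÷ 12.01 g/mol = 0.1543 mol
H: 0.4665 g ÷ 1.008 g/mol = 0.4628 mol
O: 3.702 g ÷ 16.00 g/mol = 0.2314 mol
S: 2.473 g ÷ 32.07 g/mol = 0.07711 mol
Ratios (÷ 0.07711): C 2.001, H 6.002, O 3.000, S 1.000
→ C2H6O3S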